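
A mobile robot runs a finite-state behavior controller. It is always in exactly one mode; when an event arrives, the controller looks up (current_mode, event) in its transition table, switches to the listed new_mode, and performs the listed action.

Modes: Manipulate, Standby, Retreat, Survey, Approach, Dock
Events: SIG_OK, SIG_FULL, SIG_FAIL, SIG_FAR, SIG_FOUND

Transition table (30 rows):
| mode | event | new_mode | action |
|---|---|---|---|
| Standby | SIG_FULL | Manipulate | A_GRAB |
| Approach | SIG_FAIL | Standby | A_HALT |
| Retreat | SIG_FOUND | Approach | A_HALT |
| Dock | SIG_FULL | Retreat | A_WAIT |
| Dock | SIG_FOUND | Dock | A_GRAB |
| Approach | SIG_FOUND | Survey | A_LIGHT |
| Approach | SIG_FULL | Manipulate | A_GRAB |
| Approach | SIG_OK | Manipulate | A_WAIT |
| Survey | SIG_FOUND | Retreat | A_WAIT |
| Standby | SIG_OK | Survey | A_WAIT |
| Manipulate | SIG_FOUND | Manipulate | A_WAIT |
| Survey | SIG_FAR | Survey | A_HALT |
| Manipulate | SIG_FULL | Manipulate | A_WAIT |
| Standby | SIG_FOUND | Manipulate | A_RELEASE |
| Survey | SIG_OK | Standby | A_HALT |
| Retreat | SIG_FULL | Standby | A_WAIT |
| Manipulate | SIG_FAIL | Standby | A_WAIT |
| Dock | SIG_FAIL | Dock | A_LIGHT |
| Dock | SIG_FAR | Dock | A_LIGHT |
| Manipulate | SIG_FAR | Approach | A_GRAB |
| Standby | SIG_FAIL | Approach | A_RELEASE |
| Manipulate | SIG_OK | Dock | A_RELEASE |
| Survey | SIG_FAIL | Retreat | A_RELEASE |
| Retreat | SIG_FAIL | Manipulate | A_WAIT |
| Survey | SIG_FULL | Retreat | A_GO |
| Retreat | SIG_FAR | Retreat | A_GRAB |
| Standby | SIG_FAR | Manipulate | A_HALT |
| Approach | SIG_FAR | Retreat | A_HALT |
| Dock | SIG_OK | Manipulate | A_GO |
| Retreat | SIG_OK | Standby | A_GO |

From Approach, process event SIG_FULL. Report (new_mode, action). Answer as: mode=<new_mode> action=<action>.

mode=Manipulate action=A_GRAB

current mode = Approach; filter table to that mode:
  (Approach, SIG_FAIL) → (Standby, A_HALT)
  (Approach, SIG_FOUND) → (Survey, A_LIGHT)
  (Approach, SIG_FULL) → (Manipulate, A_GRAB)  ← event matches
  (Approach, SIG_OK) → (Manipulate, A_WAIT)
  (Approach, SIG_FAR) → (Retreat, A_HALT)
event = SIG_FULL selects (Manipulate, A_GRAB)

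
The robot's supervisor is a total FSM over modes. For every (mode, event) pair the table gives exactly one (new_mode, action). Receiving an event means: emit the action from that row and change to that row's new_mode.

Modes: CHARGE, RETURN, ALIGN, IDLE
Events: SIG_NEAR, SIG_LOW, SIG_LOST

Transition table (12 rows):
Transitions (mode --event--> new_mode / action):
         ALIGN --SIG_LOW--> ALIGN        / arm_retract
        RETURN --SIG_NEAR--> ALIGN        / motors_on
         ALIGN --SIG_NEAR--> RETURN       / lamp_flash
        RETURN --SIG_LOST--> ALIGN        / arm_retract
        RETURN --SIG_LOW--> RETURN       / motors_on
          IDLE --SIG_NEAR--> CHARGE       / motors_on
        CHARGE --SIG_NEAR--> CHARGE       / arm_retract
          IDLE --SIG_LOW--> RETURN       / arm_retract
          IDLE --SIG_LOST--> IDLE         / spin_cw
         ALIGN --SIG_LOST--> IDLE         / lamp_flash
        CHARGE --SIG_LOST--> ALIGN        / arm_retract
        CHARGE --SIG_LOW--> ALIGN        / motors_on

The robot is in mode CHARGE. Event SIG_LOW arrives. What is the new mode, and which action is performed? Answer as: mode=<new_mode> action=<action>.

mode=ALIGN action=motors_on

current mode = CHARGE; filter table to that mode:
  (CHARGE, SIG_NEAR) → (CHARGE, arm_retract)
  (CHARGE, SIG_LOST) → (ALIGN, arm_retract)
  (CHARGE, SIG_LOW) → (ALIGN, motors_on)  ← event matches
event = SIG_LOW selects (ALIGN, motors_on)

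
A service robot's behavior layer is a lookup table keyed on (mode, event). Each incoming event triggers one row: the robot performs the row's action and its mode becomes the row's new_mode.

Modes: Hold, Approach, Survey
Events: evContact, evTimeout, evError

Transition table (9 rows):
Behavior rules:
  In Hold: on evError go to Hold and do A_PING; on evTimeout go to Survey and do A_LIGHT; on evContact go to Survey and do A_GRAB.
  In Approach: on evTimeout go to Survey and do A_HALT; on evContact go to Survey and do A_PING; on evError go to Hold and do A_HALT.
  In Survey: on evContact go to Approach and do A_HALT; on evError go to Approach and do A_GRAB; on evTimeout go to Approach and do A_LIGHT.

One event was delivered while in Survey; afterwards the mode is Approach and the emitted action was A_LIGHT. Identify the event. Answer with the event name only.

try evContact: (Survey, evContact) → (Approach, A_HALT)
try evTimeout: (Survey, evTimeout) → (Approach, A_LIGHT)  ← matches
try evError: (Survey, evError) → (Approach, A_GRAB)

evTimeout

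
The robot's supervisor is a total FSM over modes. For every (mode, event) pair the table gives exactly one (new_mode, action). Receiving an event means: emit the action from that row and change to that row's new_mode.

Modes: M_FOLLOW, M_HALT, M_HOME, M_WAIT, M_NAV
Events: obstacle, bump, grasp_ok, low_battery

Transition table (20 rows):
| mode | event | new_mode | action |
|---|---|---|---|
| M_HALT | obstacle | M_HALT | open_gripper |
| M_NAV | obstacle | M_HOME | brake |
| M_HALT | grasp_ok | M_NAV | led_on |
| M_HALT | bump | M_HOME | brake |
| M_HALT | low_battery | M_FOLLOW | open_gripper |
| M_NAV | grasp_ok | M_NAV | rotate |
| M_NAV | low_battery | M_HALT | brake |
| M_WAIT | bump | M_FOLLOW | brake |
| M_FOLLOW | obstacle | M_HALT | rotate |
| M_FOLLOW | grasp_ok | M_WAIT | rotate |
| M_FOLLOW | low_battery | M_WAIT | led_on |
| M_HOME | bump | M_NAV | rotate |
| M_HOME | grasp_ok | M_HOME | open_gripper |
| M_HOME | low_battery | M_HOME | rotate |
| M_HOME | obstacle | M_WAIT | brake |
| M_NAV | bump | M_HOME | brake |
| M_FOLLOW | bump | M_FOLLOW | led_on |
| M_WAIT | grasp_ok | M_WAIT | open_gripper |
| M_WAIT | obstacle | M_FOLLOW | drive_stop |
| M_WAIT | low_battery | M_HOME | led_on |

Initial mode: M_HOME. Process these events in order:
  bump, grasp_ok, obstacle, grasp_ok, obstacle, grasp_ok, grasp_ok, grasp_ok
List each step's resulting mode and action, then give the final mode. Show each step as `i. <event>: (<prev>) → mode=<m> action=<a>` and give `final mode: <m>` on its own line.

final mode: M_WAIT

1. bump: (M_HOME) → mode=M_NAV action=rotate
2. grasp_ok: (M_NAV) → mode=M_NAV action=rotate
3. obstacle: (M_NAV) → mode=M_HOME action=brake
4. grasp_ok: (M_HOME) → mode=M_HOME action=open_gripper
5. obstacle: (M_HOME) → mode=M_WAIT action=brake
6. grasp_ok: (M_WAIT) → mode=M_WAIT action=open_gripper
7. grasp_ok: (M_WAIT) → mode=M_WAIT action=open_gripper
8. grasp_ok: (M_WAIT) → mode=M_WAIT action=open_gripper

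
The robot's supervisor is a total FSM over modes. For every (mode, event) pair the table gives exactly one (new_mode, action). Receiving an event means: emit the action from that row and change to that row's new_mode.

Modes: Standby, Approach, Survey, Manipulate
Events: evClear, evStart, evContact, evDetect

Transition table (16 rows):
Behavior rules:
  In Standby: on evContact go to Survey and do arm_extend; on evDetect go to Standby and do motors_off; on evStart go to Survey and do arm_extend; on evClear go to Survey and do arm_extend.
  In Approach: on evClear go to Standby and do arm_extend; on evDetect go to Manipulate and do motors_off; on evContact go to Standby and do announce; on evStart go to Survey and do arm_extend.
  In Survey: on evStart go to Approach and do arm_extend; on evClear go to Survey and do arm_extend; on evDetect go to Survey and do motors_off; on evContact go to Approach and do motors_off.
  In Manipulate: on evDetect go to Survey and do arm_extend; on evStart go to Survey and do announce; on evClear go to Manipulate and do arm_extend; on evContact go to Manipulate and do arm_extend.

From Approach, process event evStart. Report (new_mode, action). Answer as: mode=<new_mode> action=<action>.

mode=Survey action=arm_extend

current mode = Approach; filter table to that mode:
  (Approach, evClear) → (Standby, arm_extend)
  (Approach, evDetect) → (Manipulate, motors_off)
  (Approach, evContact) → (Standby, announce)
  (Approach, evStart) → (Survey, arm_extend)  ← event matches
event = evStart selects (Survey, arm_extend)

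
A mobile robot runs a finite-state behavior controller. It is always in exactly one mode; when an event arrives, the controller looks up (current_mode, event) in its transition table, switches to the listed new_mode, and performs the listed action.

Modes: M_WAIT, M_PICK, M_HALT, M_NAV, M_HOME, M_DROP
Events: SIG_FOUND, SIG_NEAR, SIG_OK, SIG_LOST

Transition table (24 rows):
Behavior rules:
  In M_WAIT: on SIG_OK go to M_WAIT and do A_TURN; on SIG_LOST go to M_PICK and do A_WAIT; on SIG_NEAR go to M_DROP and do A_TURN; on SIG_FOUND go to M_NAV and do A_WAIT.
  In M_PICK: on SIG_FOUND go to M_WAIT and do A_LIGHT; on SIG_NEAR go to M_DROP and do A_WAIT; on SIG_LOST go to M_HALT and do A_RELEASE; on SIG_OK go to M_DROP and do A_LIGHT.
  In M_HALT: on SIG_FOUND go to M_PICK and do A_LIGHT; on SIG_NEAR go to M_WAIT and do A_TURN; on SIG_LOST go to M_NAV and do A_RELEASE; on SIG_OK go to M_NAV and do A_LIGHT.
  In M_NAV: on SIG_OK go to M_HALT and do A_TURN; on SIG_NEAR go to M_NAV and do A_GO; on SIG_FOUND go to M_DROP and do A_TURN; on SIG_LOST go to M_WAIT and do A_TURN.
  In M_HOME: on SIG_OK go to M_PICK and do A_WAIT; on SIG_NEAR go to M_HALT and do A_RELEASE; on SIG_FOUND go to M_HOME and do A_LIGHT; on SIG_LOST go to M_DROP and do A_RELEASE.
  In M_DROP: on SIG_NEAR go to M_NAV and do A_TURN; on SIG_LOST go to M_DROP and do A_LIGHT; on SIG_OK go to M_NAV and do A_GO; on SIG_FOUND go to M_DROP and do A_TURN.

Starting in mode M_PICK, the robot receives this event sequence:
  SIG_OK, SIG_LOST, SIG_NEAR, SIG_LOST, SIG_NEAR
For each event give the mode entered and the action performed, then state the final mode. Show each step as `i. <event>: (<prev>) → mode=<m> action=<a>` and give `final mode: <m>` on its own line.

1. SIG_OK: (M_PICK) → mode=M_DROP action=A_LIGHT
2. SIG_LOST: (M_DROP) → mode=M_DROP action=A_LIGHT
3. SIG_NEAR: (M_DROP) → mode=M_NAV action=A_TURN
4. SIG_LOST: (M_NAV) → mode=M_WAIT action=A_TURN
5. SIG_NEAR: (M_WAIT) → mode=M_DROP action=A_TURN

final mode: M_DROP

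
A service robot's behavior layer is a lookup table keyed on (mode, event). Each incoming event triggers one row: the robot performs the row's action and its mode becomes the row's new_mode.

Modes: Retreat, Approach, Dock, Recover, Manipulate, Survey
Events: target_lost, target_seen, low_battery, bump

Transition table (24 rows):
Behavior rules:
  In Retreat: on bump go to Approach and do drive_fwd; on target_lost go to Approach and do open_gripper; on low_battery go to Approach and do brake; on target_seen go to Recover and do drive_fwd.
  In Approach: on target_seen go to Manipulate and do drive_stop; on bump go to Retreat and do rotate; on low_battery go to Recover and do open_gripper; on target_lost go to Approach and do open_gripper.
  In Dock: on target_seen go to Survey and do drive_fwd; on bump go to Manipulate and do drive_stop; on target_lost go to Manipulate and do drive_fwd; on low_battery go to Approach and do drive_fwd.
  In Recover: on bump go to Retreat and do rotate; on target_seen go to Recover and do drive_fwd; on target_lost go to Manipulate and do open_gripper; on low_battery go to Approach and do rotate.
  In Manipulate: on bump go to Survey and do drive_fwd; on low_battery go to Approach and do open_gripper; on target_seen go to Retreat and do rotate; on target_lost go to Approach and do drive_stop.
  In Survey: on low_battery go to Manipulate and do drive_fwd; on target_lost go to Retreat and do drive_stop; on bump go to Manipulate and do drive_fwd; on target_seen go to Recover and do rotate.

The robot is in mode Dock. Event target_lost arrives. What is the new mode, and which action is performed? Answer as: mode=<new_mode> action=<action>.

mode=Manipulate action=drive_fwd

current mode = Dock; filter table to that mode:
  (Dock, target_seen) → (Survey, drive_fwd)
  (Dock, bump) → (Manipulate, drive_stop)
  (Dock, target_lost) → (Manipulate, drive_fwd)  ← event matches
  (Dock, low_battery) → (Approach, drive_fwd)
event = target_lost selects (Manipulate, drive_fwd)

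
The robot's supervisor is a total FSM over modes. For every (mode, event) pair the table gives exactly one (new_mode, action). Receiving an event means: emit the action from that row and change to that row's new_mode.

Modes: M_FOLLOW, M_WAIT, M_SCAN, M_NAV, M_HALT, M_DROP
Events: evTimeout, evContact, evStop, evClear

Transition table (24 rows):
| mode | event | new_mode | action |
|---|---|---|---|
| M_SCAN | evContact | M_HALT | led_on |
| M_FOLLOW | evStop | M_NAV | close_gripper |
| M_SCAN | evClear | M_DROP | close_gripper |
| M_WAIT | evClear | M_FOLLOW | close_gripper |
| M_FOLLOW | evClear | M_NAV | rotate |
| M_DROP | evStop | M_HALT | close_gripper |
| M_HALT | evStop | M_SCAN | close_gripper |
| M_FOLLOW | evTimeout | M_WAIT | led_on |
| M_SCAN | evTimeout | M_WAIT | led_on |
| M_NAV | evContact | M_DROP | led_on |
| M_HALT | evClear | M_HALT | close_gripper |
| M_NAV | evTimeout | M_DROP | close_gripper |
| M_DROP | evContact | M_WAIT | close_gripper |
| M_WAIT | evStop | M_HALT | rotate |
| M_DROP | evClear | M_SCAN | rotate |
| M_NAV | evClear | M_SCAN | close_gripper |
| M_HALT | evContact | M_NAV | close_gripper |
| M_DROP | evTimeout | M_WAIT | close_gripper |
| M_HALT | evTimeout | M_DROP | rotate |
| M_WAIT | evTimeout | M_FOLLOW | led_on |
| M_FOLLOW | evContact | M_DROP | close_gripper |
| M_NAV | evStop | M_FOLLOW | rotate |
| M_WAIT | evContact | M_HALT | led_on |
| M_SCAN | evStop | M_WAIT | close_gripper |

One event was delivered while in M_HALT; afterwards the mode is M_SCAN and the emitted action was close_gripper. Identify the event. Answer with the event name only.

try evTimeout: (M_HALT, evTimeout) → (M_DROP, rotate)
try evContact: (M_HALT, evContact) → (M_NAV, close_gripper)
try evStop: (M_HALT, evStop) → (M_SCAN, close_gripper)  ← matches
try evClear: (M_HALT, evClear) → (M_HALT, close_gripper)

evStop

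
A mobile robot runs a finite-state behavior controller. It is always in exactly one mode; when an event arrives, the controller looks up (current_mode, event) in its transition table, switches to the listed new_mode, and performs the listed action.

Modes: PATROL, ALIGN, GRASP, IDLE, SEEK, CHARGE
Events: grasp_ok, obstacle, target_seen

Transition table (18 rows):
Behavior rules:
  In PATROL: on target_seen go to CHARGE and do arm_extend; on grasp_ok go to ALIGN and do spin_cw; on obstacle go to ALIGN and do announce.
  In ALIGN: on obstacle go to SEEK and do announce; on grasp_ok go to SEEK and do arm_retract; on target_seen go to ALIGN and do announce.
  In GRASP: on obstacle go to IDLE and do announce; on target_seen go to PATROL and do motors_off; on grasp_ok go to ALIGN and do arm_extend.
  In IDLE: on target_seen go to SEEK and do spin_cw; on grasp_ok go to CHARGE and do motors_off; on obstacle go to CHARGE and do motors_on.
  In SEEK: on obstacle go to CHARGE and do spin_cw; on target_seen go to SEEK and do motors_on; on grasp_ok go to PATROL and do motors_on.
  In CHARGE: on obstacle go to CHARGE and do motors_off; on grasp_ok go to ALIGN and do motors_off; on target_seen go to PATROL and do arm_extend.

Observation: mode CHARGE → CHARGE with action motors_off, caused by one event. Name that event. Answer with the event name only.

obstacle

try grasp_ok: (CHARGE, grasp_ok) → (ALIGN, motors_off)
try obstacle: (CHARGE, obstacle) → (CHARGE, motors_off)  ← matches
try target_seen: (CHARGE, target_seen) → (PATROL, arm_extend)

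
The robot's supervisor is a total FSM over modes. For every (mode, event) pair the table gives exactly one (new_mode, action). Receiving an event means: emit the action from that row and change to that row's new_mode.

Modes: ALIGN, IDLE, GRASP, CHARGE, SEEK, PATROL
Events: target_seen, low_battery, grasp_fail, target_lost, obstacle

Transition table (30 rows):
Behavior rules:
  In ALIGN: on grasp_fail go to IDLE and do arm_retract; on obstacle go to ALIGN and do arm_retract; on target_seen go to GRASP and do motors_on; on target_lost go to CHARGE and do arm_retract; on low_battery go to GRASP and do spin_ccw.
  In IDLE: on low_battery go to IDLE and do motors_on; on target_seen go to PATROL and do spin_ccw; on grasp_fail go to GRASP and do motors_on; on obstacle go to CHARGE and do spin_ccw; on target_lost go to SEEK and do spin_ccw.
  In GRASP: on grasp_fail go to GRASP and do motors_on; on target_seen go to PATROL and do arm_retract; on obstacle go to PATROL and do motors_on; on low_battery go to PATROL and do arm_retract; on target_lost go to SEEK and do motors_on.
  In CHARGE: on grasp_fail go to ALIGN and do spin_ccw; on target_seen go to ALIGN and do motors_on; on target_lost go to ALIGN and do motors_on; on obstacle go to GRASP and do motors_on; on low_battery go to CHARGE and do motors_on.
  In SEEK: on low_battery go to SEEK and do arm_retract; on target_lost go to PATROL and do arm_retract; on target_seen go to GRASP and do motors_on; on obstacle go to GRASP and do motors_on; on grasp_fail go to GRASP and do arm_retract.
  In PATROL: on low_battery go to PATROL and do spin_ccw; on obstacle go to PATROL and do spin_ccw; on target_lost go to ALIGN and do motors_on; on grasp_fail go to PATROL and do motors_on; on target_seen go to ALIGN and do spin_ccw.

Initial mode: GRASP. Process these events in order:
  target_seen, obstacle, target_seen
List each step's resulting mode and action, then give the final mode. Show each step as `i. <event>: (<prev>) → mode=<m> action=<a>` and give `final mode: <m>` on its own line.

1. target_seen: (GRASP) → mode=PATROL action=arm_retract
2. obstacle: (PATROL) → mode=PATROL action=spin_ccw
3. target_seen: (PATROL) → mode=ALIGN action=spin_ccw

final mode: ALIGN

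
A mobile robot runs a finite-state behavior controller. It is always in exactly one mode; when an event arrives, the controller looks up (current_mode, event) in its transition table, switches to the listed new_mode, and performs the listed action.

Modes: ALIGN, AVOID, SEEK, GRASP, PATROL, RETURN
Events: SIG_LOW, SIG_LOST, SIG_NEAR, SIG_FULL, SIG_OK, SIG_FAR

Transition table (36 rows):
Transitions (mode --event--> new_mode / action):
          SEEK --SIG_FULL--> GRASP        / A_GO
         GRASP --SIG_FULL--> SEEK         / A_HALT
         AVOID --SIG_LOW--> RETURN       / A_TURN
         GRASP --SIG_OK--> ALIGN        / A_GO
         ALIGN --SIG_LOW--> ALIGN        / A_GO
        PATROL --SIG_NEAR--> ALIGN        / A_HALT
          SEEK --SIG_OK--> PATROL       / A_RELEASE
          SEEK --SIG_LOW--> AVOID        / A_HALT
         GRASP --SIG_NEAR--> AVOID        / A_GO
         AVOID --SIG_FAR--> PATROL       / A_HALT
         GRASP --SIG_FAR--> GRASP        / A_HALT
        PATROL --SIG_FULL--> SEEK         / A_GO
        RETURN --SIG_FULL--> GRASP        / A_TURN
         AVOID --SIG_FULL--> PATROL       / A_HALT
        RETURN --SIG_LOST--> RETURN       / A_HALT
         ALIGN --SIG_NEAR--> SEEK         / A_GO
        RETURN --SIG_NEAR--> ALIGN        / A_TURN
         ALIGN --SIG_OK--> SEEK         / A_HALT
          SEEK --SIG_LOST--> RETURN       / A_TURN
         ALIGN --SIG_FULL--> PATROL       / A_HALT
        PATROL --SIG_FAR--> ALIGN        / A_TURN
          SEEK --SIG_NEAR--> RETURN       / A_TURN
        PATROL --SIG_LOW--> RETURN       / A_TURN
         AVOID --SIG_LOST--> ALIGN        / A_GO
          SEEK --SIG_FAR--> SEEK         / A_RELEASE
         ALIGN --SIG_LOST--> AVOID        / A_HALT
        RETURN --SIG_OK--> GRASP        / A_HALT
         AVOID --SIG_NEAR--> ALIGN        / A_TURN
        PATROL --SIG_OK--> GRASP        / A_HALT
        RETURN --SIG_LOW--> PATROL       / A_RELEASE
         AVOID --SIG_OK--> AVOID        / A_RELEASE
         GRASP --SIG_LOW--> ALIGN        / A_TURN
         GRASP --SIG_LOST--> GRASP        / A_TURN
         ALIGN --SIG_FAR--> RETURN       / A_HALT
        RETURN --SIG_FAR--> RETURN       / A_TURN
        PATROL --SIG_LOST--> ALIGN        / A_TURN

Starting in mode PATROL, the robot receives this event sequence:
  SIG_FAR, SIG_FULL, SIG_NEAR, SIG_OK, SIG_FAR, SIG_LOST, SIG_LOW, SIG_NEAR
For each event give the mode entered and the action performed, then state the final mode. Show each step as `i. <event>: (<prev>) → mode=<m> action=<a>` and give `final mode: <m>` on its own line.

final mode: ALIGN

1. SIG_FAR: (PATROL) → mode=ALIGN action=A_TURN
2. SIG_FULL: (ALIGN) → mode=PATROL action=A_HALT
3. SIG_NEAR: (PATROL) → mode=ALIGN action=A_HALT
4. SIG_OK: (ALIGN) → mode=SEEK action=A_HALT
5. SIG_FAR: (SEEK) → mode=SEEK action=A_RELEASE
6. SIG_LOST: (SEEK) → mode=RETURN action=A_TURN
7. SIG_LOW: (RETURN) → mode=PATROL action=A_RELEASE
8. SIG_NEAR: (PATROL) → mode=ALIGN action=A_HALT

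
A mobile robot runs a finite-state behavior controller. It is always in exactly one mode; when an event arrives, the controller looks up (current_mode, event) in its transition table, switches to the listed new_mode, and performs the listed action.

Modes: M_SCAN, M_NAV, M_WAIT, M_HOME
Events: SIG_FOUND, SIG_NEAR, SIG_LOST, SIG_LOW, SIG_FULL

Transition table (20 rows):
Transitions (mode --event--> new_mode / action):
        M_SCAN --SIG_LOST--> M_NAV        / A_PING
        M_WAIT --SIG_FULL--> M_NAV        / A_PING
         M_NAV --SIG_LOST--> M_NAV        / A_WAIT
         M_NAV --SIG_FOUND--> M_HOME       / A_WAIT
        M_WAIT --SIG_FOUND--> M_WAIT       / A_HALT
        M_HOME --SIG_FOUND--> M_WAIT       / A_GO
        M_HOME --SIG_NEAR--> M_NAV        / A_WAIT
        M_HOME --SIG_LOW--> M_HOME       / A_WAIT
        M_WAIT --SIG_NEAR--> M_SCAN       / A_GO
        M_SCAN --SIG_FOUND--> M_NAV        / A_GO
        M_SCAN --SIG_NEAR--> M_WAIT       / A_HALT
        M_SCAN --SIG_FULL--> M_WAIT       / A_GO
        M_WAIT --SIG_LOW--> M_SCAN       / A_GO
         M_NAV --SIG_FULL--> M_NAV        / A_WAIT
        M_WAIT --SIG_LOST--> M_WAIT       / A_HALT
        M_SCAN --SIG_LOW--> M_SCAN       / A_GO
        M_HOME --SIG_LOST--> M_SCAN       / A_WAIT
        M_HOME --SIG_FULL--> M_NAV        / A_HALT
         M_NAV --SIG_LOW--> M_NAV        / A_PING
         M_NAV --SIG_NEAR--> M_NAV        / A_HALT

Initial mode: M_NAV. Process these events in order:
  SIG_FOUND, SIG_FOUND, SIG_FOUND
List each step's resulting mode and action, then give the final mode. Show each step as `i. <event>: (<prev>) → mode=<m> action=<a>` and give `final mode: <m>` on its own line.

final mode: M_WAIT

1. SIG_FOUND: (M_NAV) → mode=M_HOME action=A_WAIT
2. SIG_FOUND: (M_HOME) → mode=M_WAIT action=A_GO
3. SIG_FOUND: (M_WAIT) → mode=M_WAIT action=A_HALT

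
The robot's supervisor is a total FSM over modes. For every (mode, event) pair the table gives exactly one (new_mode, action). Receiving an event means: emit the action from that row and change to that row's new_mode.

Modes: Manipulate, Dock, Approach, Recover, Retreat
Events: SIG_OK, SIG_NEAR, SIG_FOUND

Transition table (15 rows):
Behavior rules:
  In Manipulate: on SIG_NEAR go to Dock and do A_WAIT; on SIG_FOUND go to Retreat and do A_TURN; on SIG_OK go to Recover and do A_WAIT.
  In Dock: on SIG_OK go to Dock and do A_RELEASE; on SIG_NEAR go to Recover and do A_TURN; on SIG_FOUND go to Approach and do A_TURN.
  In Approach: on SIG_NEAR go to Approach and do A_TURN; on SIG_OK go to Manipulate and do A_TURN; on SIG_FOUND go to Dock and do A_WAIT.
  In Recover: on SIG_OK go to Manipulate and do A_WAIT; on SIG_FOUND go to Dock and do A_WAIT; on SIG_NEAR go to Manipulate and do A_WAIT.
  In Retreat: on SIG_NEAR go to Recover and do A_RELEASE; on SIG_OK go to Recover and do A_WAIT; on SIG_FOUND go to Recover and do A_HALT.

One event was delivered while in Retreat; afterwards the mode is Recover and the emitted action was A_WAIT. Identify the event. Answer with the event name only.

try SIG_OK: (Retreat, SIG_OK) → (Recover, A_WAIT)  ← matches
try SIG_NEAR: (Retreat, SIG_NEAR) → (Recover, A_RELEASE)
try SIG_FOUND: (Retreat, SIG_FOUND) → (Recover, A_HALT)

SIG_OK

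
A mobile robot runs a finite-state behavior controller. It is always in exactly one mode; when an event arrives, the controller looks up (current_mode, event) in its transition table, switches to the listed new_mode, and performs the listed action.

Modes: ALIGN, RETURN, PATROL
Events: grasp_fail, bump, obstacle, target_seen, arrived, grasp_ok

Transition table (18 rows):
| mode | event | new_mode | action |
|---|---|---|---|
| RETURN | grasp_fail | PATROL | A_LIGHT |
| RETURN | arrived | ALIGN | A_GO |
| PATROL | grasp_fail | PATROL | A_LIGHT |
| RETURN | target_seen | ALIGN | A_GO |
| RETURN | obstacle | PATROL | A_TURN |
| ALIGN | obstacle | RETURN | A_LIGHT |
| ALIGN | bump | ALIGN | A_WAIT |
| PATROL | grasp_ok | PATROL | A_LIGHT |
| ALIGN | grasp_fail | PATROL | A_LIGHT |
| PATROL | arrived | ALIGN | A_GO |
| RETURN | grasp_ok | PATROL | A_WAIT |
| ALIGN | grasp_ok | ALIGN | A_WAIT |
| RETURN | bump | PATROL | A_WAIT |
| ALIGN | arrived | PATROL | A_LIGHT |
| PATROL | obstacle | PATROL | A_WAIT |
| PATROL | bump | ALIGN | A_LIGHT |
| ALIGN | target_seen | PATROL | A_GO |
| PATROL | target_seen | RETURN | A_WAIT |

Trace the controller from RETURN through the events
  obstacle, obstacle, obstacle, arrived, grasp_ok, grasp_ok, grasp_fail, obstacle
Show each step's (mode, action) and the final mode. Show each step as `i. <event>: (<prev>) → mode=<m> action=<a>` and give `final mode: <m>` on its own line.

final mode: PATROL

1. obstacle: (RETURN) → mode=PATROL action=A_TURN
2. obstacle: (PATROL) → mode=PATROL action=A_WAIT
3. obstacle: (PATROL) → mode=PATROL action=A_WAIT
4. arrived: (PATROL) → mode=ALIGN action=A_GO
5. grasp_ok: (ALIGN) → mode=ALIGN action=A_WAIT
6. grasp_ok: (ALIGN) → mode=ALIGN action=A_WAIT
7. grasp_fail: (ALIGN) → mode=PATROL action=A_LIGHT
8. obstacle: (PATROL) → mode=PATROL action=A_WAIT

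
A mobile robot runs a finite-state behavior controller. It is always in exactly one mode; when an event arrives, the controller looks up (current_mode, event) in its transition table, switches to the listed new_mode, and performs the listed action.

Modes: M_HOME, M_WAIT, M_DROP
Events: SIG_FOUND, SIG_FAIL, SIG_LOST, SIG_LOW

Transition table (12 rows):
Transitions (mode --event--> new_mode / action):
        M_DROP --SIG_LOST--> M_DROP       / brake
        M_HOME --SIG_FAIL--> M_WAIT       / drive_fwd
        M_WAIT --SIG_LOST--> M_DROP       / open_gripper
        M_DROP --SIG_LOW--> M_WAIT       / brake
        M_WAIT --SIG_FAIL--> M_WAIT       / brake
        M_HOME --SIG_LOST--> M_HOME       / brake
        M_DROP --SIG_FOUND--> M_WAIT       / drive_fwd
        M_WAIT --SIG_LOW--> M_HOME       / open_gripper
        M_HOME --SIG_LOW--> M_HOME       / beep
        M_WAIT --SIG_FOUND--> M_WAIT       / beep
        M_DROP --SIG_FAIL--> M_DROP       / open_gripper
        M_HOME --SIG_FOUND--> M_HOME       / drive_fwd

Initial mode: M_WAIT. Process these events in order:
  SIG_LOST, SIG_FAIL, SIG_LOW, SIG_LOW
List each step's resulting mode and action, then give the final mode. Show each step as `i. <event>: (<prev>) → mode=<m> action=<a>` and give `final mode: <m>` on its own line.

1. SIG_LOST: (M_WAIT) → mode=M_DROP action=open_gripper
2. SIG_FAIL: (M_DROP) → mode=M_DROP action=open_gripper
3. SIG_LOW: (M_DROP) → mode=M_WAIT action=brake
4. SIG_LOW: (M_WAIT) → mode=M_HOME action=open_gripper

final mode: M_HOME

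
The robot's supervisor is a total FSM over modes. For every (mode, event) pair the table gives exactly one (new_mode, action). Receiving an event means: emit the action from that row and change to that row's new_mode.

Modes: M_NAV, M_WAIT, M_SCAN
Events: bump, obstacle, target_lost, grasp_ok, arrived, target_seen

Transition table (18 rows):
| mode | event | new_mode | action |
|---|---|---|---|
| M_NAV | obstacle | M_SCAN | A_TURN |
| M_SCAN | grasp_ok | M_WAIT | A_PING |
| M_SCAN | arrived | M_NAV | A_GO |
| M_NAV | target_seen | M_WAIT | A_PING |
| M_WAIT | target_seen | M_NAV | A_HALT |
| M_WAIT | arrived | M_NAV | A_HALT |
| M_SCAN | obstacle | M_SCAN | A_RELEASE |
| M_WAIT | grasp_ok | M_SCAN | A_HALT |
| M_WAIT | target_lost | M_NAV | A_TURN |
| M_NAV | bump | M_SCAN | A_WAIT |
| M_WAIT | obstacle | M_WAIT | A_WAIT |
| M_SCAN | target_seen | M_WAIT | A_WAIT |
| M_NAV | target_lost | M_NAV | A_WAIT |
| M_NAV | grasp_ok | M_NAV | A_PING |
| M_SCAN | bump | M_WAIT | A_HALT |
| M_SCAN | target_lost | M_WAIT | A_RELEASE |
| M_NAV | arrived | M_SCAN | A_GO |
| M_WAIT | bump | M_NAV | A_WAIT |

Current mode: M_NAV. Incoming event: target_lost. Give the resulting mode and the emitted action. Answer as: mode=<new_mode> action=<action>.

mode=M_NAV action=A_WAIT

current mode = M_NAV; filter table to that mode:
  (M_NAV, obstacle) → (M_SCAN, A_TURN)
  (M_NAV, target_seen) → (M_WAIT, A_PING)
  (M_NAV, bump) → (M_SCAN, A_WAIT)
  (M_NAV, target_lost) → (M_NAV, A_WAIT)  ← event matches
  (M_NAV, grasp_ok) → (M_NAV, A_PING)
  (M_NAV, arrived) → (M_SCAN, A_GO)
event = target_lost selects (M_NAV, A_WAIT)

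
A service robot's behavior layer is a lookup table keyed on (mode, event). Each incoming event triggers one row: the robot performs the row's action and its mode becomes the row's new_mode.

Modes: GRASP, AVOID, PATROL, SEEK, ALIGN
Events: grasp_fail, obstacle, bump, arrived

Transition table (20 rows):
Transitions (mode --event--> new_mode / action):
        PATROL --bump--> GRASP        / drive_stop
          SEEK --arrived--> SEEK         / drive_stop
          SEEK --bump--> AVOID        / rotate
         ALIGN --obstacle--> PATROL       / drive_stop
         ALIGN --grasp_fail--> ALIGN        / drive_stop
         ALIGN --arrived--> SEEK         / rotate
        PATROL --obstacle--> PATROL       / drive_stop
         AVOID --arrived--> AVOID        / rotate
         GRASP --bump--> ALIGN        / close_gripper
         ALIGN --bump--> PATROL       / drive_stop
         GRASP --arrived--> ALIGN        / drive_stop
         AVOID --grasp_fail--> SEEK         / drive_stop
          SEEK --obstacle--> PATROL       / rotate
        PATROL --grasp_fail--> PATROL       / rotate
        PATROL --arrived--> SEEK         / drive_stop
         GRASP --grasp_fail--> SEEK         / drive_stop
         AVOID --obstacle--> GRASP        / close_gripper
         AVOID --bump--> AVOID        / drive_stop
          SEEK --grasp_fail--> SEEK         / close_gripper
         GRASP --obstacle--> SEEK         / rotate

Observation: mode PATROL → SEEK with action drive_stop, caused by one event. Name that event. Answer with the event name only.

try grasp_fail: (PATROL, grasp_fail) → (PATROL, rotate)
try obstacle: (PATROL, obstacle) → (PATROL, drive_stop)
try bump: (PATROL, bump) → (GRASP, drive_stop)
try arrived: (PATROL, arrived) → (SEEK, drive_stop)  ← matches

arrived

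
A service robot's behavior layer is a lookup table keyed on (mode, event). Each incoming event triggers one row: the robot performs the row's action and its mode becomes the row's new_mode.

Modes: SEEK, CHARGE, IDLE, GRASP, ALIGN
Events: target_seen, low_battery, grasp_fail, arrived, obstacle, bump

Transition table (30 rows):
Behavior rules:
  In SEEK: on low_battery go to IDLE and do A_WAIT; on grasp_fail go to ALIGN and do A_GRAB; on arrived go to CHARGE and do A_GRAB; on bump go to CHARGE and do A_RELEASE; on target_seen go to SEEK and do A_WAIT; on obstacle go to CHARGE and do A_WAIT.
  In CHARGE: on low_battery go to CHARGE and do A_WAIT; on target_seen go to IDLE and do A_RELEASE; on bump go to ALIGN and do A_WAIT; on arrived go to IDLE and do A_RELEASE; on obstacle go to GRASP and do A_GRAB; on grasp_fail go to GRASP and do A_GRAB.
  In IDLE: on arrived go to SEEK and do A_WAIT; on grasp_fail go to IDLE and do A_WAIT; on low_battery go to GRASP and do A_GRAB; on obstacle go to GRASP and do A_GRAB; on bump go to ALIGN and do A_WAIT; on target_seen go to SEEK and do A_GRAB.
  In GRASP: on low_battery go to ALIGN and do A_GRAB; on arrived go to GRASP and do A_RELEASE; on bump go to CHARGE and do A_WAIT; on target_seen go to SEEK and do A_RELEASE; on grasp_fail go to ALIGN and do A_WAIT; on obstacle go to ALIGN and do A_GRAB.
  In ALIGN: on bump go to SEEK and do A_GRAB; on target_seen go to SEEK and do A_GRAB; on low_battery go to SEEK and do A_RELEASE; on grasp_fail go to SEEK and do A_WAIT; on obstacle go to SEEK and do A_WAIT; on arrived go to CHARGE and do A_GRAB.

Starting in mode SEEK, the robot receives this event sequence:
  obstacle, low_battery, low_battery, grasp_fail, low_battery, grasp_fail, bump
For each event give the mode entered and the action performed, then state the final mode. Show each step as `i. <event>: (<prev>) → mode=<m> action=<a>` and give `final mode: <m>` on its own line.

1. obstacle: (SEEK) → mode=CHARGE action=A_WAIT
2. low_battery: (CHARGE) → mode=CHARGE action=A_WAIT
3. low_battery: (CHARGE) → mode=CHARGE action=A_WAIT
4. grasp_fail: (CHARGE) → mode=GRASP action=A_GRAB
5. low_battery: (GRASP) → mode=ALIGN action=A_GRAB
6. grasp_fail: (ALIGN) → mode=SEEK action=A_WAIT
7. bump: (SEEK) → mode=CHARGE action=A_RELEASE

final mode: CHARGE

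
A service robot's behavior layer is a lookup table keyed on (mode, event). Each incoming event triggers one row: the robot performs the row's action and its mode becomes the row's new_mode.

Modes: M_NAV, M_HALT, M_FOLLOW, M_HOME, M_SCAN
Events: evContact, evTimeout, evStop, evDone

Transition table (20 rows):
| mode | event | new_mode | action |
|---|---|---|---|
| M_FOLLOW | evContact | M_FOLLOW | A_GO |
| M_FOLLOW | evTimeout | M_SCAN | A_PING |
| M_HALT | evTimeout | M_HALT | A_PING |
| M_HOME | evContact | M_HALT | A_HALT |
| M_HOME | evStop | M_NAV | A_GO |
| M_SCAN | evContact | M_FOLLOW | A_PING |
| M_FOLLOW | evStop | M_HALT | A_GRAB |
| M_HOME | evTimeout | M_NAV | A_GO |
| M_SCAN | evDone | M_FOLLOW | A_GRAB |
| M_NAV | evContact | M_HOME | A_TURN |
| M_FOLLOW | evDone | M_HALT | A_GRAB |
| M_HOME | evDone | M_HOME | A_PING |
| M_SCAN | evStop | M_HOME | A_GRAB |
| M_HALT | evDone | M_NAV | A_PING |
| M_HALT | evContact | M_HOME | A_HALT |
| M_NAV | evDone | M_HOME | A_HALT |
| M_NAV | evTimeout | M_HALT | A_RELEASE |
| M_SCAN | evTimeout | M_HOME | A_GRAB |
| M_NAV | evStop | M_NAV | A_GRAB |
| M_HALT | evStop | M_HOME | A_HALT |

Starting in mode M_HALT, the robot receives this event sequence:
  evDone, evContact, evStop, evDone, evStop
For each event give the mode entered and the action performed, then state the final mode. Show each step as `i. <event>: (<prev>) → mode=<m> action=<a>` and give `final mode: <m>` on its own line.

final mode: M_NAV

1. evDone: (M_HALT) → mode=M_NAV action=A_PING
2. evContact: (M_NAV) → mode=M_HOME action=A_TURN
3. evStop: (M_HOME) → mode=M_NAV action=A_GO
4. evDone: (M_NAV) → mode=M_HOME action=A_HALT
5. evStop: (M_HOME) → mode=M_NAV action=A_GO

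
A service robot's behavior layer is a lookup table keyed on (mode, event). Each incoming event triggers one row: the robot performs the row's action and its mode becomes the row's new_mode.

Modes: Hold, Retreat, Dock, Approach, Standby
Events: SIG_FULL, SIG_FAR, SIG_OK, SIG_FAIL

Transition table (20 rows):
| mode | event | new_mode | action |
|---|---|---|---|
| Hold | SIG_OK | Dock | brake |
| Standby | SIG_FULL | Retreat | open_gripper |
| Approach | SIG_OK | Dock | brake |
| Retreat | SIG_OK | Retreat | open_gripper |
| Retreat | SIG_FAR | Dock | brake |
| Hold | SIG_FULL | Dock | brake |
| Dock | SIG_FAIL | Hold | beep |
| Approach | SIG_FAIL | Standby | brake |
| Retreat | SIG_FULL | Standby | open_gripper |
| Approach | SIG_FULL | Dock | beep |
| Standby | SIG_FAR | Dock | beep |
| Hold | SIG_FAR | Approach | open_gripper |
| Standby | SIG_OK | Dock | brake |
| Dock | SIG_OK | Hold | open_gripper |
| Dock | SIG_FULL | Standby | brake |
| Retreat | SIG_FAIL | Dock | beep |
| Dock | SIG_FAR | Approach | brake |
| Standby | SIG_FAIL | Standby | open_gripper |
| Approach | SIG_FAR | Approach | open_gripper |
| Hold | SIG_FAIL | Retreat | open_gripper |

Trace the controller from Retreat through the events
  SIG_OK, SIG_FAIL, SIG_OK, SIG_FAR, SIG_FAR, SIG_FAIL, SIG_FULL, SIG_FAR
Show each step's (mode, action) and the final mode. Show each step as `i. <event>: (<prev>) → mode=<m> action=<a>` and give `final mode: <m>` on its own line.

final mode: Dock

1. SIG_OK: (Retreat) → mode=Retreat action=open_gripper
2. SIG_FAIL: (Retreat) → mode=Dock action=beep
3. SIG_OK: (Dock) → mode=Hold action=open_gripper
4. SIG_FAR: (Hold) → mode=Approach action=open_gripper
5. SIG_FAR: (Approach) → mode=Approach action=open_gripper
6. SIG_FAIL: (Approach) → mode=Standby action=brake
7. SIG_FULL: (Standby) → mode=Retreat action=open_gripper
8. SIG_FAR: (Retreat) → mode=Dock action=brake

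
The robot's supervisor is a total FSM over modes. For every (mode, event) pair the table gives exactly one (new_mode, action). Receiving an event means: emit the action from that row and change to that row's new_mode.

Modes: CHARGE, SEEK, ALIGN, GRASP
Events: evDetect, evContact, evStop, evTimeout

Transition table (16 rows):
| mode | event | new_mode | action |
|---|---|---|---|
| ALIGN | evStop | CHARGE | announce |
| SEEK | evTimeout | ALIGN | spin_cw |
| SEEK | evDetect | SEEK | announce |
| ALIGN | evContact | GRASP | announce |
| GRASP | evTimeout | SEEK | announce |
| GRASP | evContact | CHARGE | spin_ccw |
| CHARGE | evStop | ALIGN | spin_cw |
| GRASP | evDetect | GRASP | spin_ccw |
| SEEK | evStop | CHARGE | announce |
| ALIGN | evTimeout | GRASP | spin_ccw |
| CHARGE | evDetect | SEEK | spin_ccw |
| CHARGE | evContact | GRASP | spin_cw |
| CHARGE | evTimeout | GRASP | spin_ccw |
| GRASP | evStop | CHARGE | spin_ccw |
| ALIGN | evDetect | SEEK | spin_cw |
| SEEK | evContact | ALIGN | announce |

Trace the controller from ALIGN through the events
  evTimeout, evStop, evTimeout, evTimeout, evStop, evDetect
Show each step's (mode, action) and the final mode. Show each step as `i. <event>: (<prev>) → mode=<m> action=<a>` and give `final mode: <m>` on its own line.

1. evTimeout: (ALIGN) → mode=GRASP action=spin_ccw
2. evStop: (GRASP) → mode=CHARGE action=spin_ccw
3. evTimeout: (CHARGE) → mode=GRASP action=spin_ccw
4. evTimeout: (GRASP) → mode=SEEK action=announce
5. evStop: (SEEK) → mode=CHARGE action=announce
6. evDetect: (CHARGE) → mode=SEEK action=spin_ccw

final mode: SEEK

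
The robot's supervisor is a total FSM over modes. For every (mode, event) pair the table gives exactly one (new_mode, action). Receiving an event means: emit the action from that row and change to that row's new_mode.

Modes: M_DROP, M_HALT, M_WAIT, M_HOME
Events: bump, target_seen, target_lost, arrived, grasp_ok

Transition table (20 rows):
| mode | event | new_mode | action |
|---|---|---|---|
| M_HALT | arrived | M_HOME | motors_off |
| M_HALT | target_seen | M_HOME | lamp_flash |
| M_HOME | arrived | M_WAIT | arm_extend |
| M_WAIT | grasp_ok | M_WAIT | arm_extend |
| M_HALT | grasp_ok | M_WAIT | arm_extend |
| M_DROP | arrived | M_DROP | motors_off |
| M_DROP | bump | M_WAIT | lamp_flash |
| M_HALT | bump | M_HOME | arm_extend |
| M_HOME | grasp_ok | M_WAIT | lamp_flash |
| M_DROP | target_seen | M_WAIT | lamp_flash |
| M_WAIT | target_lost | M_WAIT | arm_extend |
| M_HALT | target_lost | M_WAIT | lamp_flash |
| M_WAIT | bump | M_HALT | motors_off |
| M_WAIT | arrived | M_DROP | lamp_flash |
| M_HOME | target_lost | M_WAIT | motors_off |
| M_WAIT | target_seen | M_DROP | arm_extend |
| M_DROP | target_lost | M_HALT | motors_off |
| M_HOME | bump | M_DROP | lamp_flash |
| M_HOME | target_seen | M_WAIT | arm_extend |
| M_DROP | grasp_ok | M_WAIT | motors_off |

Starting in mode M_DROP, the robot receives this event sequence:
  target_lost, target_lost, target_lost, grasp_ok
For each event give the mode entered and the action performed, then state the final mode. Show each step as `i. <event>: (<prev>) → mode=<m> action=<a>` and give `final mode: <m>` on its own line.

1. target_lost: (M_DROP) → mode=M_HALT action=motors_off
2. target_lost: (M_HALT) → mode=M_WAIT action=lamp_flash
3. target_lost: (M_WAIT) → mode=M_WAIT action=arm_extend
4. grasp_ok: (M_WAIT) → mode=M_WAIT action=arm_extend

final mode: M_WAIT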